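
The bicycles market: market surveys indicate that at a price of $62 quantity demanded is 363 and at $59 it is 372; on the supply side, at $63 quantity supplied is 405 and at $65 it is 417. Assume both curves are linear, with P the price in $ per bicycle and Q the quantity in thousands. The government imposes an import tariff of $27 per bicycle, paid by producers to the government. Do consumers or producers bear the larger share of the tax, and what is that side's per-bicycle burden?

Consumers bear the larger share: $18 per bicycle.

Demand slope: (372 − 363)/(59 − 62) = -3, so Qd = 549 − 3P.
Supply slope: (417 − 405)/(65 − 63) = 6, so Qs = 6P + 27.
Before the tax: set 549 − 3P = 6P + 27 → P* = $58, Q* = 375.
With the tax collected from producers, supply shifts: Qs = 6(P − 27) + 27.
New equilibrium: consumers pay $76, producers receive $49, Q = 321. (Wedge: Pb − Ps = 27.)
Per-bicycle burden: consumers $18, producers $9.
Consumers take the larger share because demand is less price-elastic here (demand slope 3 vs supply slope 6).
The less price-elastic side of the market bears the larger share of a per-unit tax.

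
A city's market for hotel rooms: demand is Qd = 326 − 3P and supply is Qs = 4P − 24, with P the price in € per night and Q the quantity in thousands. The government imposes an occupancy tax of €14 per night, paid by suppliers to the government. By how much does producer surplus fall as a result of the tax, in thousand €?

Before the tax: set 326 − 3P = 4P − 24 → P* = €50, Q* = 176.
With the tax collected from suppliers, supply shifts: Qs = 4(P − 14) − 24.
Solving gives Q = 152 with buyers paying €58 and suppliers receiving €44 (the €14 wedge).
ΔPS is the trapezoid between Q = 152 and Q = 176 of height €6: ½ · (176 + 152) · 6 = €984.

Producer surplus falls by €984 thousand.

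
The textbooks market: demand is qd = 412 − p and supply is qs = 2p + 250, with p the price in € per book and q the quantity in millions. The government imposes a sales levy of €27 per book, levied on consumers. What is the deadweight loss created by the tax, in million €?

Deadweight loss = €243 million.

Before the tax: set 412 − p = 2p + 250 → p* = €54, q* = 358.
With the tax collected from consumers, demand (in seller-price terms) shifts: qd = 412 − (p + 27).
Solving gives q = 340 with consumers paying €72 and suppliers receiving €45 (the €27 wedge).
Quantity falls by |ΔQ| = |358 − 340| = 18.
DWL = ½ · t · |ΔQ| = ½ · 27 · 18 = €243.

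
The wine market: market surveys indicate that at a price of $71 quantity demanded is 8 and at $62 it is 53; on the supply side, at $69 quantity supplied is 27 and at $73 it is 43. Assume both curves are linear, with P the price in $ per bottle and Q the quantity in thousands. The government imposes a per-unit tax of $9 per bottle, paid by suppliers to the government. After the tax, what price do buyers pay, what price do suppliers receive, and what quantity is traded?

Demand slope: (53 − 8)/(62 − 71) = -5, so Qd = 363 − 5P.
Supply slope: (43 − 27)/(73 − 69) = 4, so Qs = 4P − 249.
Without the tax, 363 − 5P = 4P − 249 gives 9P = 612, so P* = $68 and Q* = 23.
With the tax collected from suppliers, supply shifts: Qs = 4(P − 9) − 249.
New equilibrium: buyers pay $72, suppliers receive $63, Q = 3. (Wedge: Pb − Ps = 9.)
The less price-elastic side of the market bears the larger share of a per-unit tax.

Buyers pay $72; suppliers receive $63; quantity = 3.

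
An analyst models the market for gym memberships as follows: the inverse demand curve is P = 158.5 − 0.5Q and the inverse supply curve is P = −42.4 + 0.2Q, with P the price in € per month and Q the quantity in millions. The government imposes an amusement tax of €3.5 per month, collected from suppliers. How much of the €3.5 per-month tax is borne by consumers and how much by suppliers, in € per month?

Inverting to Q(P) form: Qd = 317 − 2P; Qs = 5P + 212.
Without the tax, 317 − 2P = 5P + 212 gives 7P = 105, so P* = €15 and Q* = 287.
With the tax collected from suppliers, supply shifts: Qs = 5(P − 3.5) + 212.
New equilibrium: consumers pay €17.5, suppliers receive €14, Q = 282. (Wedge: Pb − Ps = 3.5.)
Burden on consumers: €2.5; on suppliers: €1. (They sum to €3.5.)

Consumers bear €2.5 per month; suppliers bear €1 per month.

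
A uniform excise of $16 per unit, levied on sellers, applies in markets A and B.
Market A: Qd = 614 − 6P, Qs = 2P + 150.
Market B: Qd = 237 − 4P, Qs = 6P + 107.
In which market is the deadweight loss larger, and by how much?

Market A: pre-tax P* = $58, Q* = 266; post-tax Q = 242; deadweight loss = $192.
Market B: pre-tax P* = $13, Q* = 185; post-tax Q = 146.6; deadweight loss = $307.2.
Difference: $192 vs $307.2 → market B is larger by $115.2.

Market B, by $115.2.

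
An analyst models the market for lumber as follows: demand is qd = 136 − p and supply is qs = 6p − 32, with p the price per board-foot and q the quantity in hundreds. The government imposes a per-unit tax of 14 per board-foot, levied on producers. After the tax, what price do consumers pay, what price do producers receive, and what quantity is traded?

Without the tax, 136 − p = 6p − 32 gives 7p = 168, so p* = 24 and q* = 112.
With the tax collected from producers, supply shifts: qs = 6(p − 14) − 32.
Solving gives q = 100 with consumers paying 36 and producers receiving 22 (the 14 wedge).
The less price-elastic side of the market bears the larger share of a per-unit tax.

Consumers pay 36; producers receive 22; quantity = 100.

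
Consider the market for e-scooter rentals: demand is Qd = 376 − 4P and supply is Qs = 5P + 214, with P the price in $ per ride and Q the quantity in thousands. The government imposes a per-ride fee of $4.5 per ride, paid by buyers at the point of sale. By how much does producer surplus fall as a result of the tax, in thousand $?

Before the tax: set 376 − 4P = 5P + 214 → P* = $18, Q* = 304.
With the tax collected from buyers, demand (in seller-price terms) shifts: Qd = 376 − 4(P + 4.5).
New equilibrium: buyers pay $20.5, producers receive $16, Q = 294. (Wedge: Pb − Ps = 4.5.)
ΔPS is the trapezoid between Q = 294 and Q = 304 of height $2: ½ · (304 + 294) · 2 = $598.

Producer surplus falls by $598 thousand.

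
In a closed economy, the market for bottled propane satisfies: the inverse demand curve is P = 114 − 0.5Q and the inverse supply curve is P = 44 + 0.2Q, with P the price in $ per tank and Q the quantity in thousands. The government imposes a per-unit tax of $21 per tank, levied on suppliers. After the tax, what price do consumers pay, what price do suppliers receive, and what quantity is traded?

Consumers pay $79; suppliers receive $58; quantity = 70.

Inverting to Q(P) form: Qd = 228 − 2P; Qs = 5P − 220.
Before the tax: set 228 − 2P = 5P − 220 → P* = $64, Q* = 100.
With the tax collected from suppliers, supply shifts: Qs = 5(P − 21) − 220.
New equilibrium: consumers pay $79, suppliers receive $58, Q = 70. (Wedge: Pb − Ps = 21.)
The less price-elastic side of the market bears the larger share of a per-unit tax.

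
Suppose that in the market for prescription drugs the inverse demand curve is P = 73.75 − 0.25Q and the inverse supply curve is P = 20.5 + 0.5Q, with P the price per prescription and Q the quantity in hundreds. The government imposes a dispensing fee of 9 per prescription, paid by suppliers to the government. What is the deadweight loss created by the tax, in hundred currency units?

Inverting to Q(P) form: Qd = 295 − 4P; Qs = 2P − 41.
Before the tax: set 295 − 4P = 2P − 41 → P* = 56, Q* = 71.
With the tax collected from suppliers, supply shifts: Qs = 2(P − 9) − 41.
Solving gives Q = 59 with consumers paying 59 and suppliers receiving 50 (the 9 wedge).
Quantity falls by |ΔQ| = |71 − 59| = 12.
DWL = ½ · t · |ΔQ| = ½ · 9 · 12 = 54.

Deadweight loss = 54 hundred.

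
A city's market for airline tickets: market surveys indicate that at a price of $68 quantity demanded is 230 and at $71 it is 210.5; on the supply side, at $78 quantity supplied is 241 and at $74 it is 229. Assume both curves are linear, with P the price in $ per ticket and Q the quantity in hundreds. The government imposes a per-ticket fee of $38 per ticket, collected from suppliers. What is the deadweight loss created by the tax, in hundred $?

Demand slope: (210.5 − 230)/(71 − 68) = -6.5, so Qd = 672 − 6.5P.
Supply slope: (229 − 241)/(74 − 78) = 3, so Qs = 3P + 7.
Without the tax, 672 − 6.5P = 3P + 7 gives 9.5P = 665, so P* = $70 and Q* = 217.
With the tax collected from suppliers, supply shifts: Qs = 3(P − 38) + 7.
Solving gives Q = 139 with buyers paying $82 and suppliers receiving $44 (the $38 wedge).
Quantity falls by |ΔQ| = |217 − 139| = 78.
DWL = ½ · t · |ΔQ| = ½ · 38 · 78 = $1482.

Deadweight loss = $1482 hundred.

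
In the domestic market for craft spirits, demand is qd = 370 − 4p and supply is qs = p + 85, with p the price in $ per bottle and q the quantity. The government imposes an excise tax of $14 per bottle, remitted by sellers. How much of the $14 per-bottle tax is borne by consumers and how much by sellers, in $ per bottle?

Consumers bear $2.8 per bottle; sellers bear $11.2 per bottle.

Before the tax: set 370 − 4p = p + 85 → p* = $57, q* = 142.
With the tax collected from sellers, supply shifts: qs = (p − 14) + 85.
New equilibrium: consumers pay $59.8, sellers receive $45.8, q = 130.8. (Wedge: pb − ps = 14.)
Burden on consumers: $2.8; on sellers: $11.2. (They sum to $14.)
The less price-elastic side of the market bears the larger share of a per-unit tax.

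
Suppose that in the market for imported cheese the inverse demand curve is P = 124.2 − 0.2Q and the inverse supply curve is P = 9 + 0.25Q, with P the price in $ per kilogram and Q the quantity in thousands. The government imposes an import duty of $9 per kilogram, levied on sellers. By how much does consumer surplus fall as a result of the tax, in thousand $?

Inverting to Q(P) form: Qd = 621 − 5P; Qs = 4P − 36.
Before the tax: set 621 − 5P = 4P − 36 → P* = $73, Q* = 256.
With the tax collected from sellers, supply shifts: Qs = 4(P − 9) − 36.
Solving gives Q = 236 with consumers paying $77 and sellers receiving $68 (the $9 wedge).
ΔCS is the trapezoid between Q = 236 and Q = 256 of height $4: ½ · (256 + 236) · 4 = $984.

Consumer surplus falls by $984 thousand.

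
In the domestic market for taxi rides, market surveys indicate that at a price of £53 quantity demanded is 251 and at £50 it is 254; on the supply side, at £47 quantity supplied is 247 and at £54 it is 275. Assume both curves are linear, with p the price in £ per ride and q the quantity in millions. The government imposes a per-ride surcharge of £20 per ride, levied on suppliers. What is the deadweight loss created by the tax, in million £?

Demand slope: (254 − 251)/(50 − 53) = -1, so qd = 304 − p.
Supply slope: (275 − 247)/(54 − 47) = 4, so qs = 4p + 59.
Without the tax, 304 − p = 4p + 59 gives 5p = 245, so p* = £49 and q* = 255.
With the tax collected from suppliers, supply shifts: qs = 4(p − 20) + 59.
Solving gives q = 239 with consumers paying £65 and suppliers receiving £45 (the £20 wedge).
Quantity falls by |ΔQ| = |255 − 239| = 16.
DWL = ½ · t · |ΔQ| = ½ · 20 · 16 = £160.

Deadweight loss = £160 million.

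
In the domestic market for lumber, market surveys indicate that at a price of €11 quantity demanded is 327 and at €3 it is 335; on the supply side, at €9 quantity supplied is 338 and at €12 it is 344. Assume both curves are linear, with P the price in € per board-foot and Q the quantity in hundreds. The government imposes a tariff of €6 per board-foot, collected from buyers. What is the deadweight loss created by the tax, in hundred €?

Deadweight loss = €12 hundred.

Demand slope: (335 − 327)/(3 − 11) = -1, so Qd = 338 − P.
Supply slope: (344 − 338)/(12 − 9) = 2, so Qs = 2P + 320.
Before the tax: set 338 − P = 2P + 320 → P* = €6, Q* = 332.
With the tax collected from buyers, demand (in seller-price terms) shifts: Qd = 338 − (P + 6).
New equilibrium: buyers pay €10, producers receive €4, Q = 328. (Wedge: Pb − Ps = 6.)
Quantity falls by |ΔQ| = |332 − 328| = 4.
DWL = ½ · t · |ΔQ| = ½ · 6 · 4 = €12.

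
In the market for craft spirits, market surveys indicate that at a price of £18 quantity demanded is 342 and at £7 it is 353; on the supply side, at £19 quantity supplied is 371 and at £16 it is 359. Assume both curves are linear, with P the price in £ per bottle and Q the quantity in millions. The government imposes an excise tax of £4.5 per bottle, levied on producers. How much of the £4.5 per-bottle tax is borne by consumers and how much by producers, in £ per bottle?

Demand slope: (353 − 342)/(7 − 18) = -1, so Qd = 360 − P.
Supply slope: (359 − 371)/(16 − 19) = 4, so Qs = 4P + 295.
Before the tax: set 360 − P = 4P + 295 → P* = £13, Q* = 347.
With the tax collected from producers, supply shifts: Qs = 4(P − 4.5) + 295.
Solving gives Q = 343.4 with consumers paying £16.6 and producers receiving £12.1 (the £4.5 wedge).
Burden on consumers: £3.6; on producers: £0.9. (They sum to £4.5.)
The less price-elastic side of the market bears the larger share of a per-unit tax.

Consumers bear £3.6 per bottle; producers bear £0.9 per bottle.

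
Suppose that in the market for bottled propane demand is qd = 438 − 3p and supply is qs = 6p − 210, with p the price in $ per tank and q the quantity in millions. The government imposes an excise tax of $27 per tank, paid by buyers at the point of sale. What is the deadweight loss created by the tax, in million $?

Without the tax, 438 − 3p = 6p − 210 gives 9p = 648, so p* = $72 and q* = 222.
With the tax collected from buyers, demand (in seller-price terms) shifts: qd = 438 − 3(p + 27).
New equilibrium: buyers pay $90, sellers receive $63, q = 168. (Wedge: pb − ps = 27.)
Quantity falls by |ΔQ| = |222 − 168| = 54.
DWL = ½ · t · |ΔQ| = ½ · 27 · 54 = $729.

Deadweight loss = $729 million.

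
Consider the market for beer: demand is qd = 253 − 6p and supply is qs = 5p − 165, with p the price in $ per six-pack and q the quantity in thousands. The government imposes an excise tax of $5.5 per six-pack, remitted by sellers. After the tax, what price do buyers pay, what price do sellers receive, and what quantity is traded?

Buyers pay $40.5; sellers receive $35; quantity = 10.

Without the tax, 253 − 6p = 5p − 165 gives 11p = 418, so p* = $38 and q* = 25.
With the tax collected from sellers, supply shifts: qs = 5(p − 5.5) − 165.
New equilibrium: buyers pay $40.5, sellers receive $35, q = 10. (Wedge: pb − ps = 5.5.)
The less price-elastic side of the market bears the larger share of a per-unit tax.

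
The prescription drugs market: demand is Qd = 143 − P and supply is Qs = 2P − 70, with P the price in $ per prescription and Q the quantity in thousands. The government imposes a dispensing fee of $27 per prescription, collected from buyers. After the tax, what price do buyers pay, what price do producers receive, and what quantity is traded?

Buyers pay $89; producers receive $62; quantity = 54.

Without the tax, 143 − P = 2P − 70 gives 3P = 213, so P* = $71 and Q* = 72.
With the tax collected from buyers, demand (in seller-price terms) shifts: Qd = 143 − (P + 27).
New equilibrium: buyers pay $89, producers receive $62, Q = 54. (Wedge: Pb − Ps = 27.)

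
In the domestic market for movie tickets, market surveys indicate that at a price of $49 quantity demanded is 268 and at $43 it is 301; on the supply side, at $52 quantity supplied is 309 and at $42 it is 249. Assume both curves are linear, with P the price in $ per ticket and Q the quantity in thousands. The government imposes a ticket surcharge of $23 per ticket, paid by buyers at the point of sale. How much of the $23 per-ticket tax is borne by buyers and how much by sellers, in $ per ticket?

Buyers bear $12 per ticket; sellers bear $11 per ticket.

Demand slope: (301 − 268)/(43 − 49) = -5.5, so Qd = 537.5 − 5.5P.
Supply slope: (249 − 309)/(42 − 52) = 6, so Qs = 6P − 3.
Before the tax: set 537.5 − 5.5P = 6P − 3 → P* = $47, Q* = 279.
With the tax collected from buyers, demand (in seller-price terms) shifts: Qd = 537.5 − 5.5(P + 23).
Solving gives Q = 213 with buyers paying $59 and sellers receiving $36 (the $23 wedge).
Burden on buyers: $12; on sellers: $11. (They sum to $23.)
The less price-elastic side of the market bears the larger share of a per-unit tax.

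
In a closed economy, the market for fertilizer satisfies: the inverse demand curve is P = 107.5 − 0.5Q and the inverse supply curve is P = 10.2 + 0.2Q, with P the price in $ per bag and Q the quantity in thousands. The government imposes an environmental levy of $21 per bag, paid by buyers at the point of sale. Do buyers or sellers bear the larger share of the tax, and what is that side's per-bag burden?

Inverting to Q(P) form: Qd = 215 − 2P; Qs = 5P − 51.
Before the tax: set 215 − 2P = 5P − 51 → P* = $38, Q* = 139.
With the tax collected from buyers, demand (in seller-price terms) shifts: Qd = 215 − 2(P + 21).
New equilibrium: buyers pay $53, sellers receive $32, Q = 109. (Wedge: Pb − Ps = 21.)
Per-bag burden: buyers $15, sellers $6.
Buyers take the larger share because demand is less price-elastic here (demand slope 2 vs supply slope 5).
The less price-elastic side of the market bears the larger share of a per-unit tax.

Buyers bear the larger share: $15 per bag.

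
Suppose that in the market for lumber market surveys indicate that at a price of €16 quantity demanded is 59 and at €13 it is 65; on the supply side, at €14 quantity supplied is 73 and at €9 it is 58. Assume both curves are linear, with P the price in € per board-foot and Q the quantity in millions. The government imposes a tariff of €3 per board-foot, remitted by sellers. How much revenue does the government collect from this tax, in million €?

Demand slope: (65 − 59)/(13 − 16) = -2, so Qd = 91 − 2P.
Supply slope: (58 − 73)/(9 − 14) = 3, so Qs = 3P + 31.
Before the tax: set 91 − 2P = 3P + 31 → P* = €12, Q* = 67.
With the tax collected from sellers, supply shifts: Qs = 3(P − 3) + 31.
Solving gives Q = 63.4 with buyers paying €13.8 and sellers receiving €10.8 (the €3 wedge).
Revenue = t · Q = 3 · 63.4 = €190.2.

Tax revenue = €190.2 million.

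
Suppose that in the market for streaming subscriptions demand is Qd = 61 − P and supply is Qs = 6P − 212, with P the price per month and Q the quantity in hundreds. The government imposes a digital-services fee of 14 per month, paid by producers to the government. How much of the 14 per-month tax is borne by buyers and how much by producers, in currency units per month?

Buyers bear 12 per month; producers bear 2 per month.

Without the tax, 61 − P = 6P − 212 gives 7P = 273, so P* = 39 and Q* = 22.
With the tax collected from producers, supply shifts: Qs = 6(P − 14) − 212.
New equilibrium: buyers pay 51, producers receive 37, Q = 10. (Wedge: Pb − Ps = 14.)
Burden on buyers: 12; on producers: 2. (They sum to 14.)
The less price-elastic side of the market bears the larger share of a per-unit tax.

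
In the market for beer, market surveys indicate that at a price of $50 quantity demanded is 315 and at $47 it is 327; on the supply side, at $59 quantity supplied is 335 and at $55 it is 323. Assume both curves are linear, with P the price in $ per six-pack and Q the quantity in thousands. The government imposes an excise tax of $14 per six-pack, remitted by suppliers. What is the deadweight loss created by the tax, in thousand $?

Demand slope: (327 − 315)/(47 − 50) = -4, so Qd = 515 − 4P.
Supply slope: (323 − 335)/(55 − 59) = 3, so Qs = 3P + 158.
Before the tax: set 515 − 4P = 3P + 158 → P* = $51, Q* = 311.
With the tax collected from suppliers, supply shifts: Qs = 3(P − 14) + 158.
New equilibrium: buyers pay $57, suppliers receive $43, Q = 287. (Wedge: Pb − Ps = 14.)
Quantity falls by |ΔQ| = |311 − 287| = 24.
DWL = ½ · t · |ΔQ| = ½ · 14 · 24 = $168.

Deadweight loss = $168 thousand.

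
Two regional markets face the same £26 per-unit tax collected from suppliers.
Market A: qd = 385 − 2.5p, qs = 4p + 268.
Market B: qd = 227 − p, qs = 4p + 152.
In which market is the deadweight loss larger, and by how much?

Market A, by £249.6.

Market A: pre-tax p* = £18, q* = 340; post-tax q = 300; deadweight loss = £520.
Market B: pre-tax p* = £15, q* = 212; post-tax q = 191.2; deadweight loss = £270.4.
Difference: £520 vs £270.4 → market A is larger by £249.6.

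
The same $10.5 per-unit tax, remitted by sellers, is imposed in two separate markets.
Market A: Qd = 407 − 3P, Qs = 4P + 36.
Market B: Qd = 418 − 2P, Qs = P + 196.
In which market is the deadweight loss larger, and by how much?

Market A: pre-tax P* = $53, Q* = 248; post-tax Q = 230; deadweight loss = $94.5.
Market B: pre-tax P* = $74, Q* = 270; post-tax Q = 263; deadweight loss = $36.75.
Difference: $94.5 vs $36.75 → market A is larger by $57.75.

Market A, by $57.75.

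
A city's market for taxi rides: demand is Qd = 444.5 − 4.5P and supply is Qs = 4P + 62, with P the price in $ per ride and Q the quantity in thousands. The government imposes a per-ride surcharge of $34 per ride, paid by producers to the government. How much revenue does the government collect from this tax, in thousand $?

Without the tax, 444.5 − 4.5P = 4P + 62 gives 8.5P = 382.5, so P* = $45 and Q* = 242.
With the tax collected from producers, supply shifts: Qs = 4(P − 34) + 62.
New equilibrium: buyers pay $61, producers receive $27, Q = 170. (Wedge: Pb − Ps = 34.)
Revenue = t · Q = 34 · 170 = $5780.

Tax revenue = $5780 thousand.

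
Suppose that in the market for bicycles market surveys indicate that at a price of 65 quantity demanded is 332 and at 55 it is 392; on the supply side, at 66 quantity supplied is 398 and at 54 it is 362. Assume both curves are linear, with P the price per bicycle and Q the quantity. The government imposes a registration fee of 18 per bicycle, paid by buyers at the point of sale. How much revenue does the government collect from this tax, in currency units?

Demand slope: (392 − 332)/(55 − 65) = -6, so Qd = 722 − 6P.
Supply slope: (362 − 398)/(54 − 66) = 3, so Qs = 3P + 200.
Without the tax, 722 − 6P = 3P + 200 gives 9P = 522, so P* = 58 and Q* = 374.
With the tax collected from buyers, demand (in seller-price terms) shifts: Qd = 722 − 6(P + 18).
Solving gives Q = 338 with buyers paying 64 and producers receiving 46 (the 18 wedge).
Revenue = t · Q = 18 · 338 = 6084.

Tax revenue = 6084.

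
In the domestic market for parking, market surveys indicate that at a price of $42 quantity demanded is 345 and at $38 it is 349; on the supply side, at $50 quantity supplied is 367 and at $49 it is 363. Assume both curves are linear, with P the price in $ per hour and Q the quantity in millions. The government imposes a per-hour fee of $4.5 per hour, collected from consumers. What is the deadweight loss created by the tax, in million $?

Deadweight loss = $8.1 million.

Demand slope: (349 − 345)/(38 − 42) = -1, so Qd = 387 − P.
Supply slope: (363 − 367)/(49 − 50) = 4, so Qs = 4P + 167.
Without the tax, 387 − P = 4P + 167 gives 5P = 220, so P* = $44 and Q* = 343.
With the tax collected from consumers, demand (in seller-price terms) shifts: Qd = 387 − (P + 4.5).
New equilibrium: consumers pay $47.6, suppliers receive $43.1, Q = 339.4. (Wedge: Pb − Ps = 4.5.)
Quantity falls by |ΔQ| = |343 − 339.4| = 3.6.
DWL = ½ · t · |ΔQ| = ½ · 4.5 · 3.6 = $8.1.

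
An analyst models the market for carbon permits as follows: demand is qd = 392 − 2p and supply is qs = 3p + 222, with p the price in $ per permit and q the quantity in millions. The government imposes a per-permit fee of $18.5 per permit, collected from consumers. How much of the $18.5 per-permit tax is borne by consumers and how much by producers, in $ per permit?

Without the tax, 392 − 2p = 3p + 222 gives 5p = 170, so p* = $34 and q* = 324.
With the tax collected from consumers, demand (in seller-price terms) shifts: qd = 392 − 2(p + 18.5).
New equilibrium: consumers pay $45.1, producers receive $26.6, q = 301.8. (Wedge: pb − ps = 18.5.)
Burden on consumers: $11.1; on producers: $7.4. (They sum to $18.5.)
The less price-elastic side of the market bears the larger share of a per-unit tax.

Consumers bear $11.1 per permit; producers bear $7.4 per permit.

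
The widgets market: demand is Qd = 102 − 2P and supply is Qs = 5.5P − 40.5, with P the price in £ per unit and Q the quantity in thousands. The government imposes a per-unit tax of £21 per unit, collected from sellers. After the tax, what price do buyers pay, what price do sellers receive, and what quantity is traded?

Before the tax: set 102 − 2P = 5.5P − 40.5 → P* = £19, Q* = 64.
With the tax collected from sellers, supply shifts: Qs = 5.5(P − 21) − 40.5.
New equilibrium: buyers pay £34.4, sellers receive £13.4, Q = 33.2. (Wedge: Pb − Ps = 21.)

Buyers pay £34.4; sellers receive £13.4; quantity = 33.2.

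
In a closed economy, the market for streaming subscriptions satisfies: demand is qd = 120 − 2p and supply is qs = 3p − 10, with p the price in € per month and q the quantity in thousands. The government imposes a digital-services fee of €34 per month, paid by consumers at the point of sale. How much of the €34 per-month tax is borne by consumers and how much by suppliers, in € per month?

Before the tax: set 120 − 2p = 3p − 10 → p* = €26, q* = 68.
With the tax collected from consumers, demand (in seller-price terms) shifts: qd = 120 − 2(p + 34).
Solving gives q = 27.2 with consumers paying €46.4 and suppliers receiving €12.4 (the €34 wedge).
Burden on consumers: €20.4; on suppliers: €13.6. (They sum to €34.)
The less price-elastic side of the market bears the larger share of a per-unit tax.

Consumers bear €20.4 per month; suppliers bear €13.6 per month.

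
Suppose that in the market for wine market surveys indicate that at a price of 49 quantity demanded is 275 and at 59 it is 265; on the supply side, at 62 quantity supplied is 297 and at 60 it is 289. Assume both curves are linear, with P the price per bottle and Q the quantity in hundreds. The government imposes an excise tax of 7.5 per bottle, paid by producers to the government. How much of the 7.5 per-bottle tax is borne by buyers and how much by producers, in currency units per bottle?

Buyers bear 6 per bottle; producers bear 1.5 per bottle.

Demand slope: (265 − 275)/(59 − 49) = -1, so Qd = 324 − P.
Supply slope: (289 − 297)/(60 − 62) = 4, so Qs = 4P + 49.
Without the tax, 324 − P = 4P + 49 gives 5P = 275, so P* = 55 and Q* = 269.
With the tax collected from producers, supply shifts: Qs = 4(P − 7.5) + 49.
Solving gives Q = 263 with buyers paying 61 and producers receiving 53.5 (the 7.5 wedge).
Burden on buyers: 6; on producers: 1.5. (They sum to 7.5.)
The less price-elastic side of the market bears the larger share of a per-unit tax.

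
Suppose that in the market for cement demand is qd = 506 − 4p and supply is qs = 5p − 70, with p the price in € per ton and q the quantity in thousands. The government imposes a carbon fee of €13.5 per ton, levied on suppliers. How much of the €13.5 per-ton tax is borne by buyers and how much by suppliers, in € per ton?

Buyers bear €7.5 per ton; suppliers bear €6 per ton.

Without the tax, 506 − 4p = 5p − 70 gives 9p = 576, so p* = €64 and q* = 250.
With the tax collected from suppliers, supply shifts: qs = 5(p − 13.5) − 70.
New equilibrium: buyers pay €71.5, suppliers receive €58, q = 220. (Wedge: pb − ps = 13.5.)
Burden on buyers: €7.5; on suppliers: €6. (They sum to €13.5.)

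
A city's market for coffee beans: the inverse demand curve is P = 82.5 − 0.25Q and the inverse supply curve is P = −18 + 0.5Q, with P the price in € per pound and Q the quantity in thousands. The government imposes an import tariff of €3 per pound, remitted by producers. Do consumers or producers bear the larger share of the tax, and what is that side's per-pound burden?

Rewrite in direct form: Qd = 330 − 4P and Qs = 2P + 36.
Without the tax, 330 − 4P = 2P + 36 gives 6P = 294, so P* = €49 and Q* = 134.
With the tax collected from producers, supply shifts: Qs = 2(P − 3) + 36.
Solving gives Q = 130 with consumers paying €50 and producers receiving €47 (the €3 wedge).
Per-pound burden: consumers €1, producers €2.
Producers take the larger share because supply is less price-elastic here (demand slope 4 vs supply slope 2).

Producers bear the larger share: €2 per pound.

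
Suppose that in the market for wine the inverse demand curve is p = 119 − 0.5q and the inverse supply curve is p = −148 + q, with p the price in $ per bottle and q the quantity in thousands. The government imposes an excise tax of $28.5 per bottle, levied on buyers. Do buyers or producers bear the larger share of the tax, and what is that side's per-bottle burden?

Rewrite in direct form: qd = 238 − 2p and qs = p + 148.
Without the tax, 238 − 2p = p + 148 gives 3p = 90, so p* = $30 and q* = 178.
With the tax collected from buyers, demand (in seller-price terms) shifts: qd = 238 − 2(p + 28.5).
Solving gives q = 159 with buyers paying $39.5 and producers receiving $11 (the $28.5 wedge).
Per-bottle burden: buyers $9.5, producers $19.
Producers take the larger share because supply is less price-elastic here (demand slope 2 vs supply slope 1).

Producers bear the larger share: $19 per bottle.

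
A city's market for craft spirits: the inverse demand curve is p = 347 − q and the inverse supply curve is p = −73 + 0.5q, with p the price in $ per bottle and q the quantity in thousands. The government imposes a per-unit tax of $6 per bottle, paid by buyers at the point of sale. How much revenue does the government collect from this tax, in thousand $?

Tax revenue = $1656 thousand.

Rewrite in direct form: qd = 347 − p and qs = 2p + 146.
Without the tax, 347 − p = 2p + 146 gives 3p = 201, so p* = $67 and q* = 280.
With the tax collected from buyers, demand (in seller-price terms) shifts: qd = 347 − (p + 6).
Solving gives q = 276 with buyers paying $71 and sellers receiving $65 (the $6 wedge).
Revenue = t · Q = 6 · 276 = $1656.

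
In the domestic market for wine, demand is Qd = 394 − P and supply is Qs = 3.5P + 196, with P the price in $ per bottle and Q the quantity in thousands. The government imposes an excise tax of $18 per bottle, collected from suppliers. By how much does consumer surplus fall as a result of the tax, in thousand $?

Consumer surplus falls by $4802 thousand.

Before the tax: set 394 − P = 3.5P + 196 → P* = $44, Q* = 350.
With the tax collected from suppliers, supply shifts: Qs = 3.5(P − 18) + 196.
New equilibrium: consumers pay $58, suppliers receive $40, Q = 336. (Wedge: Pb − Ps = 18.)
ΔCS is the trapezoid between Q = 336 and Q = 350 of height $14: ½ · (350 + 336) · 14 = $4802.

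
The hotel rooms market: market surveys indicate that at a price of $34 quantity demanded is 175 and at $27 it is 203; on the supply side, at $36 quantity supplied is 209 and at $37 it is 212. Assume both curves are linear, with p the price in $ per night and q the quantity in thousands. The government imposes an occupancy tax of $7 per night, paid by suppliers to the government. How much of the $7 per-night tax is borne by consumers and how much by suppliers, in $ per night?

Demand slope: (203 − 175)/(27 − 34) = -4, so qd = 311 − 4p.
Supply slope: (212 − 209)/(37 − 36) = 3, so qs = 3p + 101.
Without the tax, 311 − 4p = 3p + 101 gives 7p = 210, so p* = $30 and q* = 191.
With the tax collected from suppliers, supply shifts: qs = 3(p − 7) + 101.
Solving gives q = 179 with consumers paying $33 and suppliers receiving $26 (the $7 wedge).
Burden on consumers: $3; on suppliers: $4. (They sum to $7.)
The less price-elastic side of the market bears the larger share of a per-unit tax.

Consumers bear $3 per night; suppliers bear $4 per night.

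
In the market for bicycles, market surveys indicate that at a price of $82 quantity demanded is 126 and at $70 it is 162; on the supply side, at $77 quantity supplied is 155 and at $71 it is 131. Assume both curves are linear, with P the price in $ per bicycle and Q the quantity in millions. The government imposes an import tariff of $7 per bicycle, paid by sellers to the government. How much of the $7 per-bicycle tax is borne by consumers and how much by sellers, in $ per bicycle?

Consumers bear $4 per bicycle; sellers bear $3 per bicycle.

Demand slope: (162 − 126)/(70 − 82) = -3, so Qd = 372 − 3P.
Supply slope: (131 − 155)/(71 − 77) = 4, so Qs = 4P − 153.
Without the tax, 372 − 3P = 4P − 153 gives 7P = 525, so P* = $75 and Q* = 147.
With the tax collected from sellers, supply shifts: Qs = 4(P − 7) − 153.
New equilibrium: consumers pay $79, sellers receive $72, Q = 135. (Wedge: Pb − Ps = 7.)
Burden on consumers: $4; on sellers: $3. (They sum to $7.)
The less price-elastic side of the market bears the larger share of a per-unit tax.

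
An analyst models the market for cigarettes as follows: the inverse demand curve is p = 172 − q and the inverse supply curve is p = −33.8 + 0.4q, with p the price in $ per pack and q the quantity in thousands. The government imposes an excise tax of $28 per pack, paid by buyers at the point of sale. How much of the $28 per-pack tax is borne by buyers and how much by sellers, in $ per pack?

Rewrite in direct form: qd = 172 − p and qs = 2.5p + 84.5.
Before the tax: set 172 − p = 2.5p + 84.5 → p* = $25, q* = 147.
With the tax collected from buyers, demand (in seller-price terms) shifts: qd = 172 − (p + 28).
Solving gives q = 127 with buyers paying $45 and sellers receiving $17 (the $28 wedge).
Burden on buyers: $20; on sellers: $8. (They sum to $28.)
The less price-elastic side of the market bears the larger share of a per-unit tax.

Buyers bear $20 per pack; sellers bear $8 per pack.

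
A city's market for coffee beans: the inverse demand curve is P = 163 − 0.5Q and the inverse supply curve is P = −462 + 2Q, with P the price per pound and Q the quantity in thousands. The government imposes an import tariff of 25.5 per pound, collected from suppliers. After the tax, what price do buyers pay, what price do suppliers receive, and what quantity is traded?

Buyers pay 43.1; suppliers receive 17.6; quantity = 239.8.

Inverting to Q(P) form: Qd = 326 − 2P; Qs = 0.5P + 231.
Before the tax: set 326 − 2P = 0.5P + 231 → P* = 38, Q* = 250.
With the tax collected from suppliers, supply shifts: Qs = 0.5(P − 25.5) + 231.
Solving gives Q = 239.8 with buyers paying 43.1 and suppliers receiving 17.6 (the 25.5 wedge).
The less price-elastic side of the market bears the larger share of a per-unit tax.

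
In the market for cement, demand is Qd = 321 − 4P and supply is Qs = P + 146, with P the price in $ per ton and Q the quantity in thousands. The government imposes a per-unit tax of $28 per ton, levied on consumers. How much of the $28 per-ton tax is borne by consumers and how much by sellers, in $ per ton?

Without the tax, 321 − 4P = P + 146 gives 5P = 175, so P* = $35 and Q* = 181.
With the tax collected from consumers, demand (in seller-price terms) shifts: Qd = 321 − 4(P + 28).
New equilibrium: consumers pay $40.6, sellers receive $12.6, Q = 158.6. (Wedge: Pb − Ps = 28.)
Burden on consumers: $5.6; on sellers: $22.4. (They sum to $28.)
The less price-elastic side of the market bears the larger share of a per-unit tax.

Consumers bear $5.6 per ton; sellers bear $22.4 per ton.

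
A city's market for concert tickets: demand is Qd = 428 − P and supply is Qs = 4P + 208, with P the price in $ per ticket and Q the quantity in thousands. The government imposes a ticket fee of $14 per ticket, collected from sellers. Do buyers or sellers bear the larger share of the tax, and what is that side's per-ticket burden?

Without the tax, 428 − P = 4P + 208 gives 5P = 220, so P* = $44 and Q* = 384.
With the tax collected from sellers, supply shifts: Qs = 4(P − 14) + 208.
New equilibrium: buyers pay $55.2, sellers receive $41.2, Q = 372.8. (Wedge: Pb − Ps = 14.)
Per-ticket burden: buyers $11.2, sellers $2.8.
Buyers take the larger share because demand is less price-elastic here (demand slope 1 vs supply slope 4).
The less price-elastic side of the market bears the larger share of a per-unit tax.

Buyers bear the larger share: $11.2 per ticket.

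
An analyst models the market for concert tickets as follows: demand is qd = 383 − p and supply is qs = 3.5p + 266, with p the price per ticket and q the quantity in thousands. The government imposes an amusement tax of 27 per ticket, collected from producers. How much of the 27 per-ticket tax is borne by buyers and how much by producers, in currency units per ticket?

Buyers bear 21 per ticket; producers bear 6 per ticket.

Before the tax: set 383 − p = 3.5p + 266 → p* = 26, q* = 357.
With the tax collected from producers, supply shifts: qs = 3.5(p − 27) + 266.
Solving gives q = 336 with buyers paying 47 and producers receiving 20 (the 27 wedge).
Burden on buyers: 21; on producers: 6. (They sum to 27.)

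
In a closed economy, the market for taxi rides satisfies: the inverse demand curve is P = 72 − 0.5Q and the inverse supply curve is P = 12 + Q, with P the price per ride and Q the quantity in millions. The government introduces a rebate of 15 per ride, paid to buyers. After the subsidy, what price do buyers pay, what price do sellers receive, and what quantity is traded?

Rewrite in direct form: Qd = 144 − 2P and Qs = P − 12.
Without the subsidy, 144 − 2P = P − 12 gives 3P = 156, so P* = 52 and Q* = 40.
With a per-unit subsidy paid to buyers, each effectively pays P − 15, so demand becomes Qd = 144 − 2(P − 15).
New equilibrium: buyers pay 47, sellers receive 62, Q = 50. (Wedge: Pb − Ps = −15.)

Buyers pay 47; sellers receive 62; quantity = 50.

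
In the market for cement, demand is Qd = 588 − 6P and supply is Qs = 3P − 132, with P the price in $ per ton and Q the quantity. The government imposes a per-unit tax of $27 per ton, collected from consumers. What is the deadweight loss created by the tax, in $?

Without the tax, 588 − 6P = 3P − 132 gives 9P = 720, so P* = $80 and Q* = 108.
With the tax collected from consumers, demand (in seller-price terms) shifts: Qd = 588 − 6(P + 27).
Solving gives Q = 54 with consumers paying $89 and producers receiving $62 (the $27 wedge).
Quantity falls by |ΔQ| = |108 − 54| = 54.
DWL = ½ · t · |ΔQ| = ½ · 27 · 54 = $729.

Deadweight loss = $729.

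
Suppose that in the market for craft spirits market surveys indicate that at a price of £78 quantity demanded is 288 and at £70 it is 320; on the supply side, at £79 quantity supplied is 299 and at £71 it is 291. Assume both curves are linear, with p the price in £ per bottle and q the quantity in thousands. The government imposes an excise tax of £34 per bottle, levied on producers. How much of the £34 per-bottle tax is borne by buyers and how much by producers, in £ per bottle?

Buyers bear £6.8 per bottle; producers bear £27.2 per bottle.

Demand slope: (320 − 288)/(70 − 78) = -4, so qd = 600 − 4p.
Supply slope: (291 − 299)/(71 − 79) = 1, so qs = p + 220.
Without the tax, 600 − 4p = p + 220 gives 5p = 380, so p* = £76 and q* = 296.
With the tax collected from producers, supply shifts: qs = (p − 34) + 220.
New equilibrium: buyers pay £82.8, producers receive £48.8, q = 268.8. (Wedge: pb − ps = 34.)
Burden on buyers: £6.8; on producers: £27.2. (They sum to £34.)
The less price-elastic side of the market bears the larger share of a per-unit tax.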